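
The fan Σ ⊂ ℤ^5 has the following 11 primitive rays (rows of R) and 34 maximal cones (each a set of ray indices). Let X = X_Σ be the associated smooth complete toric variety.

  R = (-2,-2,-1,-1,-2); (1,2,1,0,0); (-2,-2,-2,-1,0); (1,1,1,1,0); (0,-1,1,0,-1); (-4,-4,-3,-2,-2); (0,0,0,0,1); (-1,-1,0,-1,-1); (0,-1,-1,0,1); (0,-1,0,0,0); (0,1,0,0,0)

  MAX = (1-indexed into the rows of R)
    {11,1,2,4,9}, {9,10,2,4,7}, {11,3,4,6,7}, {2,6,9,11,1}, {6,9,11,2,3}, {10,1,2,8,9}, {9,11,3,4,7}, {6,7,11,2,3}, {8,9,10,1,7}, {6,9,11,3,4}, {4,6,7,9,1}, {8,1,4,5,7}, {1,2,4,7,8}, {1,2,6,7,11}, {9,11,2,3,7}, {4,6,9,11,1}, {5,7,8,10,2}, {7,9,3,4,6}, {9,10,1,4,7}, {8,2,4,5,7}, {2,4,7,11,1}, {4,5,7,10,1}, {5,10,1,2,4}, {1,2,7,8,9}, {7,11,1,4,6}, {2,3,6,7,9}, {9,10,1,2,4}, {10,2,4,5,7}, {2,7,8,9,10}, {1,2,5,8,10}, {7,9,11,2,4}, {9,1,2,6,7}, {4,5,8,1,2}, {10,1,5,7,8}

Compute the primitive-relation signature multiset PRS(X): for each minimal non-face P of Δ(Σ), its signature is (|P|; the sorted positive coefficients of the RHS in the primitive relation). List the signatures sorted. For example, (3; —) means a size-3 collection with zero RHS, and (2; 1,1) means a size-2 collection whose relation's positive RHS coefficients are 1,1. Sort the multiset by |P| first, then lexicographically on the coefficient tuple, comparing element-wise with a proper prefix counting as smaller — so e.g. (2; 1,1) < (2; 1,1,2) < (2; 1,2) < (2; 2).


|primitive collections| = 20. Relations:

  {10,11}:  v_{10} + v_{11} = 0 — sig = (2; —)
  {1,3}:  v_{1} + v_{3} = v_{6} — sig = (2; 1)
  {5,11}:  v_{5} + v_{11} = v_{4} + v_{8} — sig = (2; 1,1)
  {3,5}:  v_{3} + v_{5} = v_{1} + v_{7} + v_{10} — sig = (2; 1,1,1)
  {3,10}:  v_{3} + v_{10} = v_{1} + v_{7} + v_{9} — sig = (2; 1,1,1)
  {8,11}:  v_{8} + v_{11} = v_{1} + v_{2} + v_{7} — sig = (2; 1,1,1)
  {5,6}:  v_{5} + v_{6} = 2·v_{1} + v_{7} + v_{10} — sig = (2; 1,1,2)
  {6,10}:  v_{6} + v_{10} = 2·v_{1} + v_{7} + v_{9} — sig = (2; 1,1,2)
  {3,8}:  v_{3} + v_{8} = 2·v_{1} + v_{2} + 2·v_{7} + v_{9} — sig = (2; 1,1,2,2)
  {6,8}:  v_{6} + v_{8} = 3·v_{1} + v_{2} + 2·v_{7} + v_{9} — sig = (2; 1,1,2,3)
  {5,9}:  v_{5} + v_{9} = 2·v_{10} — sig = (2; 2)
  {2,3,4}:  v_{2} + v_{3} + v_{4} = v_{11} — sig = (3; 1)
  {4,8,9}:  v_{4} + v_{8} + v_{9} = v_{10} — sig = (3; 1)
  {4,8,10}:  v_{4} + v_{8} + v_{10} = v_{5} — sig = (3; 1)
  {2,4,6}:  v_{2} + v_{4} + v_{6} = v_{1} + v_{11} — sig = (3; 1,1)
  {1,2,7,10}:  v_{1} + v_{2} + v_{7} + v_{10} = v_{8} — sig = (4; 1)
  {1,7,9,11}:  v_{1} + v_{7} + v_{9} + v_{11} = v_{3} — sig = (4; 1)
  {1,2,5,7}:  v_{1} + v_{2} + v_{5} + v_{7} = v_{4} + 2·v_{8} — sig = (4; 1,2)
  {6,7,9,11}:  v_{6} + v_{7} + v_{9} + v_{11} = 2·v_{3} — sig = (4; 2)
  {1,2,4,7,9}:  v_{1} + v_{2} + v_{4} + v_{7} + v_{9} = 0 — sig = (5; —)

Signatures (|P|; sorted positive RHS coefficients), sorted:
    |P|=2: 11 collections, coeffs (), (1), (1,1), (1,1,1), (1,1,1), (1,1,1), (1,1,2), (1,1,2), (1,1,2,2), (1,1,2,3), (2)
    |P|=3: 4 collections, coeffs (1), (1), (1), (1,1)
    |P|=4: 4 collections, coeffs (1), (1), (1,2), (2)
    |P|=5: 1 collection, coeffs ()


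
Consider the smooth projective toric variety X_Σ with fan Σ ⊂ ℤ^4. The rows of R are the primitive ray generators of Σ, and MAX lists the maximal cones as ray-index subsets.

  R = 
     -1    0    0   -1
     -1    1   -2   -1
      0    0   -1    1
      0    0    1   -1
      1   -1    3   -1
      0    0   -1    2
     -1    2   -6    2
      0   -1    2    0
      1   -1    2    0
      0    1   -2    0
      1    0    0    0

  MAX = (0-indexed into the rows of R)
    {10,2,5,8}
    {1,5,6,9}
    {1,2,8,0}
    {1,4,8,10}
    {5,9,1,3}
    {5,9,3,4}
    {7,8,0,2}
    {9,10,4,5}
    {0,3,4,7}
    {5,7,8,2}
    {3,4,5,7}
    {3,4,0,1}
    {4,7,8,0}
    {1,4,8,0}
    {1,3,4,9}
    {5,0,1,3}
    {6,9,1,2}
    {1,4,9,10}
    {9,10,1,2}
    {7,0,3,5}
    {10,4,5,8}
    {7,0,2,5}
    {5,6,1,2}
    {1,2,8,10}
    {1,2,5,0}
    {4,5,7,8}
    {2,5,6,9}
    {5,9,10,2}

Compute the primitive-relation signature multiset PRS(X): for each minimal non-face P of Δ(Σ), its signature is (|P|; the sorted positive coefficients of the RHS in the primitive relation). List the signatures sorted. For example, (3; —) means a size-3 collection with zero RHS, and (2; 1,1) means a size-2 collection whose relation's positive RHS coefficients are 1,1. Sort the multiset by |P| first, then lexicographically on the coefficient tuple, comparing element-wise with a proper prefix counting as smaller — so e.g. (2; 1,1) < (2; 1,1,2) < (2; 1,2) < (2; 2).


Minimal non-faces — 22 found among 11 rays, 28 max cones:

  P = {2,3}:  v_{2} + v_{3} = 0  so sig = (2; —)
  P = {7,9}:  v_{7} + v_{9} = 0  so sig = (2; —)
  P = {0,9}:  v_{0} + v_{9} = v_{1}  so sig = (2; 1)
  P = {1,7}:  v_{1} + v_{7} = v_{0}  so sig = (2; 1)
  P = {2,4}:  v_{2} + v_{4} = v_{8}  so sig = (2; 1)
  P = {3,8}:  v_{3} + v_{8} = v_{4}  so sig = (2; 1)
  P = {7,10}:  v_{7} + v_{10} = v_{8}  so sig = (2; 1)
  P = {8,9}:  v_{8} + v_{9} = v_{10}  so sig = (2; 1)
  P = {0,10}:  v_{0} + v_{10} = v_{1} + v_{8}  so sig = (2; 1,1)
  P = {3,10}:  v_{3} + v_{10} = v_{4} + v_{9}  so sig = (2; 1,1)
  P = {4,6}:  v_{4} + v_{6} = v_{2} + v_{9}  so sig = (2; 1,1)
  P = {3,6}:  v_{3} + v_{6} = v_{1} + v_{5} + v_{9}  so sig = (2; 1,1,1)
  P = {6,7}:  v_{6} + v_{7} = v_{1} + v_{2} + v_{5}  so sig = (2; 1,1,1)
  P = {0,6}:  v_{0} + v_{6} = 2·v_{1} + v_{2} + v_{5}  so sig = (2; 1,1,2)
  P = {6,8}:  v_{6} + v_{8} = 2·v_{2} + v_{9}  so sig = (2; 1,2)
  P = {6,10}:  v_{6} + v_{10} = 2·v_{2} + 2·v_{9}  so sig = (2; 2,2)
  P = {1,4,5}:  v_{1} + v_{4} + v_{5} = 0  so sig = (3; —)
  P = {0,4,5}:  v_{0} + v_{4} + v_{5} = v_{7}  so sig = (3; 1)
  P = {1,5,8}:  v_{1} + v_{5} + v_{8} = v_{2}  so sig = (3; 1)
  P = {0,5,8}:  v_{0} + v_{5} + v_{8} = v_{2} + v_{7}  so sig = (3; 1,1)
  P = {1,5,10}:  v_{1} + v_{5} + v_{10} = v_{2} + v_{9}  so sig = (3; 1,1)
  P = {1,2,5,9}:  v_{1} + v_{2} + v_{5} + v_{9} = v_{6}  so sig = (4; 1)

Hence PRS(X_Σ) =
{ (2; —) ×2,  (2; 1) ×6,  (2; 1,1) ×3,  (2; 1,1,1) ×2,  (2; 1,1,2),  (2; 1,2),  (2; 2,2),  (3; —),  (3; 1) ×2,  (3; 1,1) ×2,  (4; 1) }


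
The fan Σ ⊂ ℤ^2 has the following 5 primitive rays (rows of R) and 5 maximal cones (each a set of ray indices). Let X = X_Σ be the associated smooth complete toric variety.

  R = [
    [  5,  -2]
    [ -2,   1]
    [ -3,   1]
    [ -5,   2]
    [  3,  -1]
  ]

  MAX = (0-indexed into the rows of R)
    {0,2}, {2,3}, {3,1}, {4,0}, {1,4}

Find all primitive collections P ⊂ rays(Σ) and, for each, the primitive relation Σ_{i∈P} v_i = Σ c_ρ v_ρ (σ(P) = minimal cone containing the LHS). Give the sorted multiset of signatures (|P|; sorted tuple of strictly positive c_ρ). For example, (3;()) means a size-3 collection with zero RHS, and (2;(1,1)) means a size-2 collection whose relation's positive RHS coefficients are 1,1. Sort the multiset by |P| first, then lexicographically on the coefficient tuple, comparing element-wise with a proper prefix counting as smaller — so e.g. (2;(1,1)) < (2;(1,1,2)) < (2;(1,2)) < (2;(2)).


Σ has 5 primitive collections:

  P={0,3}:  v_{0} + v_{3} = 0  ⟹  sig = (2;())
  P={2,4}:  v_{2} + v_{4} = 0  ⟹  sig = (2;())
  P={0,1}:  v_{0} + v_{1} = v_{4}  ⟹  sig = (2;(1))
  P={1,2}:  v_{1} + v_{2} = v_{3}  ⟹  sig = (2;(1))
  P={3,4}:  v_{3} + v_{4} = v_{1}  ⟹  sig = (2;(1))

Signatures (|P|; sorted positive RHS coefficients), sorted:
{ (2;()) ×2,  (2;(1)) ×3 }


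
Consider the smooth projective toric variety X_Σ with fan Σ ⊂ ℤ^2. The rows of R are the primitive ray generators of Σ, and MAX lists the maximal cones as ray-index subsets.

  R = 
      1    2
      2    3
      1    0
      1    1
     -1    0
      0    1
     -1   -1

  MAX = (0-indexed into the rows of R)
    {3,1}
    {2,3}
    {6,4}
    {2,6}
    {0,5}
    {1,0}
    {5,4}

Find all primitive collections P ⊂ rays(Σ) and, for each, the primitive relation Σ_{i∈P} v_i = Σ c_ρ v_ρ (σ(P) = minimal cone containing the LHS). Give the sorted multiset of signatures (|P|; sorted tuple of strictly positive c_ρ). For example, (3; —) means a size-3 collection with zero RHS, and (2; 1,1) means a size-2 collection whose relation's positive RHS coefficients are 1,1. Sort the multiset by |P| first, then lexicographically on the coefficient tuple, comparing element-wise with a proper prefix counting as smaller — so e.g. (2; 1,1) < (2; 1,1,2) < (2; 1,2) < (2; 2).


Δ(Σ) — 7 vertices, 14 min non-faces:

  P={2,4}:  v_{2} + v_{4} = 0 — sig = (2; —)
  P={3,6}:  v_{3} + v_{6} = 0 — sig = (2; —)
  P={0,3}:  v_{0} + v_{3} = v_{1} — sig = (2; 1)
  P={0,6}:  v_{0} + v_{6} = v_{5} — sig = (2; 1)
  P={1,6}:  v_{1} + v_{6} = v_{0} — sig = (2; 1)
  P={2,5}:  v_{2} + v_{5} = v_{3} — sig = (2; 1)
  P={3,4}:  v_{3} + v_{4} = v_{5} — sig = (2; 1)
  P={3,5}:  v_{3} + v_{5} = v_{0} — sig = (2; 1)
  P={5,6}:  v_{5} + v_{6} = v_{4} — sig = (2; 1)
  P={1,4}:  v_{1} + v_{4} = v_{0} + v_{5} — sig = (2; 1,1)
  P={0,2}:  v_{0} + v_{2} = 2·v_{3} — sig = (2; 2)
  P={0,4}:  v_{0} + v_{4} = 2·v_{5} — sig = (2; 2)
  P={1,5}:  v_{1} + v_{5} = 2·v_{0} — sig = (2; 2)
  P={1,2}:  v_{1} + v_{2} = 3·v_{3} — sig = (2; 3)

so the primitive-relation signature multiset is
{ (2; —) ×2,  (2; 1) ×7,  (2; 1,1),  (2; 2) ×3,  (2; 3) }


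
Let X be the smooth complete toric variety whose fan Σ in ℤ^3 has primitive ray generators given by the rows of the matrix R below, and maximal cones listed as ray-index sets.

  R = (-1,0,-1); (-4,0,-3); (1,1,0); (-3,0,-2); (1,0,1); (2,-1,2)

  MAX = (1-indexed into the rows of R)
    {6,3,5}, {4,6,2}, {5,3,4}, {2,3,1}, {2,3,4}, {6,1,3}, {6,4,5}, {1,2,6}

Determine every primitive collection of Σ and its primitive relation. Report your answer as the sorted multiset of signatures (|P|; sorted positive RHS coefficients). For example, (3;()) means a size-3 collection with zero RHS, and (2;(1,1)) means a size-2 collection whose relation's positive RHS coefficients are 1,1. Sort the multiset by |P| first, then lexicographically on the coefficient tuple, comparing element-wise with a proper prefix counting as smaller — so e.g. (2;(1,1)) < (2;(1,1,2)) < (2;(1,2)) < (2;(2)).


Primitive collections (5):

  {1,5}:  v_{1} + v_{5} = 0 ; sig = (2;())
  {1,4}:  v_{1} + v_{4} = v_{2} ; sig = (2;(1))
  {2,5}:  v_{2} + v_{5} = v_{4} ; sig = (2;(1))
  {3,4,6}:  v_{3} + v_{4} + v_{6} = 0 ; sig = (3;())
  {2,3,6}:  v_{2} + v_{3} + v_{6} = v_{1} ; sig = (3;(1))

so the primitive-relation signature multiset is
{ (2;()),  (2;(1)) ×2,  (3;()),  (3;(1)) }


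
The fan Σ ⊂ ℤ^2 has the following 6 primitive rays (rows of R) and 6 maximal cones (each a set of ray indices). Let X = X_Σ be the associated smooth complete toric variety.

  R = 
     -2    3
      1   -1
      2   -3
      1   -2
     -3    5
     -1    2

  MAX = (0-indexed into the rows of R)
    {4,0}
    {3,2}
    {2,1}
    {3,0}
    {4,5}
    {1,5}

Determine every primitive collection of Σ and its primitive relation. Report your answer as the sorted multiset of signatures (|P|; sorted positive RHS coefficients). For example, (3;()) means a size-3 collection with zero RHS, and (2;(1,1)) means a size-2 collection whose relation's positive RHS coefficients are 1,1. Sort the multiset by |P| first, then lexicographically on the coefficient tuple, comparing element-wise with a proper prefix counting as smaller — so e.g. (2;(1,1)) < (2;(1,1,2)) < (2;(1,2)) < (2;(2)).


Σ has 9 primitive collections:

  • {0,2}:  v_{0} + v_{2} = 0  →  sig = (2;())
  • {3,5}:  v_{3} + v_{5} = 0  →  sig = (2;())
  • {0,1}:  v_{0} + v_{1} = v_{5}  →  sig = (2;(1))
  • {0,5}:  v_{0} + v_{5} = v_{4}  →  sig = (2;(1))
  • {1,3}:  v_{1} + v_{3} = v_{2}  →  sig = (2;(1))
  • {2,4}:  v_{2} + v_{4} = v_{5}  →  sig = (2;(1))
  • {2,5}:  v_{2} + v_{5} = v_{1}  →  sig = (2;(1))
  • {3,4}:  v_{3} + v_{4} = v_{0}  →  sig = (2;(1))
  • {1,4}:  v_{1} + v_{4} = 2·v_{5}  →  sig = (2;(2))

Sorted signature multiset PRS(X):
{ (2;()) ×2,  (2;(1)) ×6,  (2;(2)) }


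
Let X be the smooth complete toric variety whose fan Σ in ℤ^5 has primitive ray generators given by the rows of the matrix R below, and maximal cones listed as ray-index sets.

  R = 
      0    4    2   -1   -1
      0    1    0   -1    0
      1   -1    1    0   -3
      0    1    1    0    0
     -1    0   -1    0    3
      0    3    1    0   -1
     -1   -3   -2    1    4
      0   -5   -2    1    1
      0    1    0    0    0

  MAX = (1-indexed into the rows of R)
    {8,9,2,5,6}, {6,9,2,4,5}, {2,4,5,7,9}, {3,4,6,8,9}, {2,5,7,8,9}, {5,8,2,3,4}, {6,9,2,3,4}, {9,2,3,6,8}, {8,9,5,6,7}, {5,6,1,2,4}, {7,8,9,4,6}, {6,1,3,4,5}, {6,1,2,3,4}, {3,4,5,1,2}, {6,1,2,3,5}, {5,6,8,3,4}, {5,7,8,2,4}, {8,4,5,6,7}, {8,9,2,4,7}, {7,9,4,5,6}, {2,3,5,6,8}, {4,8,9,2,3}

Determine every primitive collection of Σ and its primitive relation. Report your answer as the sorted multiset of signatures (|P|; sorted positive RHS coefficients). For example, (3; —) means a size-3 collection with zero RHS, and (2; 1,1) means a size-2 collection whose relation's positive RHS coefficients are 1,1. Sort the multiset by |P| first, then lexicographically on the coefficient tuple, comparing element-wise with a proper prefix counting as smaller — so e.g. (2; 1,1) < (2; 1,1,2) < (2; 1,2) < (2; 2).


Primitive collections (9):

  P={1,7}:  v_{1} + v_{7} = v_{4} + v_{5} — sig = (2; 1,1)
  P={1,8}:  v_{1} + v_{8} = v_{3} + v_{5} — sig = (2; 1,1)
  P={3,7}:  v_{3} + v_{7} = v_{4} + v_{8} — sig = (2; 1,1)
  P={1,9}:  v_{1} + v_{9} = v_{2} + v_{4} + v_{6} — sig = (2; 1,1,1)
  P={3,5,9}:  v_{3} + v_{5} + v_{9} = 0 — sig = (3; —)
  P={2,6,7}:  v_{2} + v_{6} + v_{7} = v_{5} + v_{9} — sig = (3; 1,1)
  P={2,4,6,8}:  v_{2} + v_{4} + v_{6} + v_{8} = 0 — sig = (4; —)
  P={4,5,8,9}:  v_{4} + v_{5} + v_{8} + v_{9} = v_{7} — sig = (4; 1)
  P={2,3,4,5,6}:  v_{2} + v_{3} + v_{4} + v_{5} + v_{6} = v_{1} — sig = (5; 1)

Signatures (|P|; sorted positive RHS coefficients), sorted:
{ (2; 1,1) ×3,  (2; 1,1,1),  (3; —),  (3; 1,1),  (4; —),  (4; 1),  (5; 1) }


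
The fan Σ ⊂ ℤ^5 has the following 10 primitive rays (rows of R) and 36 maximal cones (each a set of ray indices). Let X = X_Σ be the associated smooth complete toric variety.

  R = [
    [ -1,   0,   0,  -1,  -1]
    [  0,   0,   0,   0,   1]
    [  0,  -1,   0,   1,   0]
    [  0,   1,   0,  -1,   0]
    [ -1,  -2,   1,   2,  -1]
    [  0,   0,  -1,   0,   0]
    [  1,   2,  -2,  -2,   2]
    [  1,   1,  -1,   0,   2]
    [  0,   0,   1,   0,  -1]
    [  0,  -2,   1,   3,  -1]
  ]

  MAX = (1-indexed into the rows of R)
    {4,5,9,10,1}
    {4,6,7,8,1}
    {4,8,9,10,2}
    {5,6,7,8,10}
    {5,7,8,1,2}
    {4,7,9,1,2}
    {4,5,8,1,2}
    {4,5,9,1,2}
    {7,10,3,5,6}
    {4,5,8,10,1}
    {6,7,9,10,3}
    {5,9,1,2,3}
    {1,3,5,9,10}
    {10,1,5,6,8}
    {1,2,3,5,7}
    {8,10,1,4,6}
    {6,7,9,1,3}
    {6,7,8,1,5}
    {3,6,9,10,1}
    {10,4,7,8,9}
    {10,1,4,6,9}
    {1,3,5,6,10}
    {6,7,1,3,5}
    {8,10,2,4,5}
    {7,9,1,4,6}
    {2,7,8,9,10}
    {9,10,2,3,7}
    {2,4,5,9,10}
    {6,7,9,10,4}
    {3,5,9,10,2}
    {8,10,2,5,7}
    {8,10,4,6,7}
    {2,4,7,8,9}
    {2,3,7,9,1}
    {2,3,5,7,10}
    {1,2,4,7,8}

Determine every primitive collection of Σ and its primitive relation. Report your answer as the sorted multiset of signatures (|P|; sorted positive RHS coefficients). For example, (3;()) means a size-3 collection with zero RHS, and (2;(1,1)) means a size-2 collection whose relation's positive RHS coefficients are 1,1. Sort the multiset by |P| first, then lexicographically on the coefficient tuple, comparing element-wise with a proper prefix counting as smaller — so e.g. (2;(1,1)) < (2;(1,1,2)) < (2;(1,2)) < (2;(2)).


Minimal non-faces — 13 found among 10 rays, 36 max cones:

  {3,4}:  v_{3} + v_{4} = 0  ⟹  sig = (2;())
  {2,6}:  v_{2} + v_{6} = v_{5} + v_{7}  ⟹  sig = (2;(1,1))
  {3,8}:  v_{3} + v_{8} = v_{2} + v_{7} + v_{10}  ⟹  sig = (2;(1,1,1))
  {5,7,9}:  v_{5} + v_{7} + v_{9} = 0  ⟹  sig = (3;())
  {1,2,10}:  v_{1} + v_{2} + v_{10} = v_{5}  ⟹  sig = (3;(1))
  {1,7,10}:  v_{1} + v_{7} + v_{10} = v_{6}  ⟹  sig = (3;(1))
  {1,8,9}:  v_{1} + v_{8} + v_{9} = v_{4}  ⟹  sig = (3;(1))
  {4,5,7}:  v_{4} + v_{5} + v_{7} = v_{1} + v_{8}  ⟹  sig = (3;(1,1))
  {5,6,9}:  v_{5} + v_{6} + v_{9} = v_{1} + v_{10}  ⟹  sig = (3;(1,1))
  {5,8,9}:  v_{5} + v_{8} + v_{9} = v_{2} + v_{4} + v_{10}  ⟹  sig = (3;(1,1,1))
  {6,8,9}:  v_{6} + v_{8} + v_{9} = v_{4} + v_{7} + v_{10}  ⟹  sig = (3;(1,1,1))
  {4,5,6}:  v_{4} + v_{5} + v_{6} = 2·v_{1} + v_{8} + v_{10}  ⟹  sig = (3;(1,1,2))
  {2,4,7,10}:  v_{2} + v_{4} + v_{7} + v_{10} = v_{8}  ⟹  sig = (4;(1))

Signatures (|P|; sorted positive RHS coefficients), sorted:
{ (2;()),  (2;(1,1)),  (2;(1,1,1)),  (3;()),  (3;(1)) ×3,  (3;(1,1)) ×2,  (3;(1,1,1)) ×2,  (3;(1,1,2)),  (4;(1)) }


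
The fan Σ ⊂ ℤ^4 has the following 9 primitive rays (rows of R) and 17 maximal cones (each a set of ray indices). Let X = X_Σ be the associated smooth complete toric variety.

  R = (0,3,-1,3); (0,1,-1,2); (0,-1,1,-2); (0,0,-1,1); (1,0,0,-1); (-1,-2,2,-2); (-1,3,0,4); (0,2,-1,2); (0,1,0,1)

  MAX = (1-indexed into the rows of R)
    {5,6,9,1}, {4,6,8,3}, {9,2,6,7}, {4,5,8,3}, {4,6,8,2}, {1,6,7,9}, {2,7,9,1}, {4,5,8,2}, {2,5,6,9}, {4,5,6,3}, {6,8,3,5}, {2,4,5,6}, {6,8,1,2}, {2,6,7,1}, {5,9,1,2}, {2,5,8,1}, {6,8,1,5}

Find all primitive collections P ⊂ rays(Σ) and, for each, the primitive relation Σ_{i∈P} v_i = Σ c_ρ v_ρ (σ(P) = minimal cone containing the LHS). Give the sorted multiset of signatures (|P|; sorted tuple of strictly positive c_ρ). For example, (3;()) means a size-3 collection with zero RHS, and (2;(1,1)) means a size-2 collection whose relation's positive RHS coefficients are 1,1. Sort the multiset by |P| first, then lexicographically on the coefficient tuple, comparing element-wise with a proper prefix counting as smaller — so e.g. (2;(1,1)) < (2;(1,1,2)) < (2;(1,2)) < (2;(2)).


Minimal non-faces — 14 found among 9 rays, 17 max cones:

  {2,3}:  v_{2} + v_{3} = 0  ⟹  sig = (2;())
  {4,9}:  v_{4} + v_{9} = v_{2}  ⟹  sig = (2;(1))
  {8,9}:  v_{8} + v_{9} = v_{1}  ⟹  sig = (2;(1))
  {1,4}:  v_{1} + v_{4} = v_{2} + v_{8}  ⟹  sig = (2;(1,1))
  {3,7}:  v_{3} + v_{7} = v_{1} + v_{6} + v_{9}  ⟹  sig = (2;(1,1,1))
  {3,9}:  v_{3} + v_{9} = v_{5} + v_{6} + v_{8}  ⟹  sig = (2;(1,1,1))
  {1,3}:  v_{1} + v_{3} = v_{5} + v_{6} + 2·v_{8}  ⟹  sig = (2;(1,1,2))
  {4,7}:  v_{4} + v_{7} = v_{1} + 2·v_{2} + v_{6}  ⟹  sig = (2;(1,1,2))
  {7,8}:  v_{7} + v_{8} = 2·v_{1} + v_{2} + v_{6}  ⟹  sig = (2;(1,1,2))
  {5,7}:  v_{5} + v_{7} = 3·v_{9}  ⟹  sig = (2;(3))
  {4,5,6,8}:  v_{4} + v_{5} + v_{6} + v_{8} = 0  ⟹  sig = (4;())
  {1,2,6,9}:  v_{1} + v_{2} + v_{6} + v_{9} = v_{7}  ⟹  sig = (4;(1))
  {2,5,6,8}:  v_{2} + v_{5} + v_{6} + v_{8} = v_{9}  ⟹  sig = (4;(1))
  {1,2,5,6}:  v_{1} + v_{2} + v_{5} + v_{6} = 2·v_{9}  ⟹  sig = (4;(2))

Hence PRS(X_Σ) =
    (2;())
    (2;(1))
    (2;(1))
    (2;(1,1))
    (2;(1,1,1))
    (2;(1,1,1))
    (2;(1,1,2))
    (2;(1,1,2))
    (2;(1,1,2))
    (2;(3))
    (4;())
    (4;(1))
    (4;(1))
    (4;(2))


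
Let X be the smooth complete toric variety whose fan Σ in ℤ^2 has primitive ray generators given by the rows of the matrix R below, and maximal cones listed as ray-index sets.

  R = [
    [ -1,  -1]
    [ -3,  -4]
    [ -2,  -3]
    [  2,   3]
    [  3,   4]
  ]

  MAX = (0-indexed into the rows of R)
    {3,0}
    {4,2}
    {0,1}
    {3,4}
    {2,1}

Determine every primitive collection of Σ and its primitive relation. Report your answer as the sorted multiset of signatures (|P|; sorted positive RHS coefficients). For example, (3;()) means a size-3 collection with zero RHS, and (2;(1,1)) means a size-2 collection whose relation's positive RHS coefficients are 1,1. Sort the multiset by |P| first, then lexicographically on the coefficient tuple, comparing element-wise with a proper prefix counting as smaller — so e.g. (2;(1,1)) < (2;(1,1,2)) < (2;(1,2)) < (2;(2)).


|primitive collections| = 5. Relations:

  {1,4}:  v_{1} + v_{4} = 0  →  sig = (2;())
  {2,3}:  v_{2} + v_{3} = 0  →  sig = (2;())
  {0,2}:  v_{0} + v_{2} = v_{1}  →  sig = (2;(1))
  {0,4}:  v_{0} + v_{4} = v_{3}  →  sig = (2;(1))
  {1,3}:  v_{1} + v_{3} = v_{0}  →  sig = (2;(1))

Hence PRS(X_Σ) =
    (2;())
    (2;())
    (2;(1))
    (2;(1))
    (2;(1))


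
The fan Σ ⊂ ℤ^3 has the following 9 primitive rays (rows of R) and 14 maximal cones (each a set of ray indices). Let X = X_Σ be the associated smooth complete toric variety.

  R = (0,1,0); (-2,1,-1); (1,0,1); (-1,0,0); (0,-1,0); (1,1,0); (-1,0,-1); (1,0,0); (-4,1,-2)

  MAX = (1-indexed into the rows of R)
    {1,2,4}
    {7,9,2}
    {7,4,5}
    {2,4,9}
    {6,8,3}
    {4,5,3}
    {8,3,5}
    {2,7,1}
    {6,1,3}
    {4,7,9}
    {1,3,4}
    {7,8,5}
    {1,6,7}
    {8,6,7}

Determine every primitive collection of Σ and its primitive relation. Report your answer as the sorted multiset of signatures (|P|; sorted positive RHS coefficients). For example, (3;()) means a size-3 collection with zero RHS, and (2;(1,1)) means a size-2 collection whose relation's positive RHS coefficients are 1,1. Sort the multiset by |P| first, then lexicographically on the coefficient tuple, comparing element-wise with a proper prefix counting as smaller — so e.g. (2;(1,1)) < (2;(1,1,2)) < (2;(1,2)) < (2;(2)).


Σ has 17 primitive collections:

  {1,5}:  v_{1} + v_{5} = 0 — sig = (2;())
  {3,7}:  v_{3} + v_{7} = 0 — sig = (2;())
  {4,8}:  v_{4} + v_{8} = 0 — sig = (2;())
  {1,8}:  v_{1} + v_{8} = v_{6} — sig = (2;(1))
  {4,6}:  v_{4} + v_{6} = v_{1} — sig = (2;(1))
  {5,6}:  v_{5} + v_{6} = v_{8} — sig = (2;(1))
  {2,3}:  v_{2} + v_{3} = v_{1} + v_{4} — sig = (2;(1,1))
  {2,5}:  v_{2} + v_{5} = v_{4} + v_{7} — sig = (2;(1,1))
  {2,8}:  v_{2} + v_{8} = v_{1} + v_{7} — sig = (2;(1,1))
  {3,9}:  v_{3} + v_{9} = v_{2} + v_{4} — sig = (2;(1,1))
  {8,9}:  v_{8} + v_{9} = v_{2} + v_{7} — sig = (2;(1,1))
  {6,9}:  v_{6} + v_{9} = v_{1} + v_{2} + v_{7} — sig = (2;(1,1,1))
  {2,6}:  v_{2} + v_{6} = 2·v_{1} + v_{7} — sig = (2;(1,2))
  {1,9}:  v_{1} + v_{9} = 2·v_{2} — sig = (2;(2))
  {5,9}:  v_{5} + v_{9} = 2·v_{4} + 2·v_{7} — sig = (2;(2,2))
  {1,4,7}:  v_{1} + v_{4} + v_{7} = v_{2} — sig = (3;(1))
  {2,4,7}:  v_{2} + v_{4} + v_{7} = v_{9} — sig = (3;(1))

Signatures (|P|; sorted positive RHS coefficients), sorted:
    (2;())
    (2;())
    (2;())
    (2;(1))
    (2;(1))
    (2;(1))
    (2;(1,1))
    (2;(1,1))
    (2;(1,1))
    (2;(1,1))
    (2;(1,1))
    (2;(1,1,1))
    (2;(1,2))
    (2;(2))
    (2;(2,2))
    (3;(1))
    (3;(1))


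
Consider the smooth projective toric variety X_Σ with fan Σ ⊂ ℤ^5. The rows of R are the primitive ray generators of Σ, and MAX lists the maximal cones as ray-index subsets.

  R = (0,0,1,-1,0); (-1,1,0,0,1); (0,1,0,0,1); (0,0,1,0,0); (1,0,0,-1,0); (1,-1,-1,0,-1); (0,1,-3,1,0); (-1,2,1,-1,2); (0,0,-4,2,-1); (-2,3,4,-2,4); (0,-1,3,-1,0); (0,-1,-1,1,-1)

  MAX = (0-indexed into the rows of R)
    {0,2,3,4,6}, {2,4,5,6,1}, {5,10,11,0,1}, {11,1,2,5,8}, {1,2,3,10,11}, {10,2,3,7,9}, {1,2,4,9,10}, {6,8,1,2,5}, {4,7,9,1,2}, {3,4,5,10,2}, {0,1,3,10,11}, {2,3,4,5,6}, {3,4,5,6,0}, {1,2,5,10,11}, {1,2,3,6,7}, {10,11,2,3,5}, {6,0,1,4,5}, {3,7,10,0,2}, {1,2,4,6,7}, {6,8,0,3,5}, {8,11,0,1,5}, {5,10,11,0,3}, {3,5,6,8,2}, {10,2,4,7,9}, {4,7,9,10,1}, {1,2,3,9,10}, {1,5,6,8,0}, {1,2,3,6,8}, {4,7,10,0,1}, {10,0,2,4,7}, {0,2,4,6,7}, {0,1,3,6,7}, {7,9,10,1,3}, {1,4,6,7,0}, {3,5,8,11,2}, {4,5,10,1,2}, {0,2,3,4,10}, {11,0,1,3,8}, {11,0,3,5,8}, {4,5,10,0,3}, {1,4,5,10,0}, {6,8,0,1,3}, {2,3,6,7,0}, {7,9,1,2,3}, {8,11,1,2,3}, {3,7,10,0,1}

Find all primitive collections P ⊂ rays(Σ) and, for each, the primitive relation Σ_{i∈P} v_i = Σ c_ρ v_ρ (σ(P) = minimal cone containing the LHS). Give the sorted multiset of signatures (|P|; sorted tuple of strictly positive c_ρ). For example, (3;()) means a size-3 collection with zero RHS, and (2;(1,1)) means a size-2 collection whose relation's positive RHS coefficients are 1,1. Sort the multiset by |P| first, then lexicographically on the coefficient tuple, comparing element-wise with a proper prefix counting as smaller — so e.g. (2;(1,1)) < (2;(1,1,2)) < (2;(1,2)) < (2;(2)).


Primitive collections (22):

  P = {6,10}:  v_{6} + v_{10} = 0  ⇒ sig = (2;())
  P = {4,11}:  v_{4} + v_{11} = v_{5}  ⇒ sig = (2;(1))
  P = {6,11}:  v_{6} + v_{11} = v_{8}  ⇒ sig = (2;(1))
  P = {7,11}:  v_{7} + v_{11} = v_{1}  ⇒ sig = (2;(1))
  P = {8,10}:  v_{8} + v_{10} = v_{11}  ⇒ sig = (2;(1))
  P = {4,8}:  v_{4} + v_{8} = v_{5} + v_{6}  ⇒ sig = (2;(1,1))
  P = {5,7}:  v_{5} + v_{7} = v_{1} + v_{4}  ⇒ sig = (2;(1,1))
  P = {7,8}:  v_{7} + v_{8} = v_{1} + v_{6}  ⇒ sig = (2;(1,1))
  P = {6,9}:  v_{6} + v_{9} = v_{1} + v_{2} + v_{7}  ⇒ sig = (2;(1,1,1))
  P = {5,9}:  v_{5} + v_{9} = 2·v_{1} + v_{2} + v_{4} + v_{10}  ⇒ sig = (2;(1,1,1,2))
  P = {9,11}:  v_{9} + v_{11} = 2·v_{1} + v_{2} + v_{10}  ⇒ sig = (2;(1,1,2))
  P = {0,9}:  v_{0} + v_{9} = 2·v_{7} + v_{10}  ⇒ sig = (2;(1,2))
  P = {8,9}:  v_{8} + v_{9} = 2·v_{1} + v_{2}  ⇒ sig = (2;(1,2))
  P = {0,2,11}:  v_{0} + v_{2} + v_{11} = 0  ⇒ sig = (3;())
  P = {1,3,5}:  v_{1} + v_{3} + v_{5} = 0  ⇒ sig = (3;())
  P = {0,1,2}:  v_{0} + v_{1} + v_{2} = v_{7}  ⇒ sig = (3;(1))
  P = {0,2,5}:  v_{0} + v_{2} + v_{5} = v_{4}  ⇒ sig = (3;(1))
  P = {0,2,8}:  v_{0} + v_{2} + v_{8} = v_{6}  ⇒ sig = (3;(1))
  P = {1,3,4}:  v_{1} + v_{3} + v_{4} = v_{0} + v_{2}  ⇒ sig = (3;(1,1))
  P = {3,4,9}:  v_{3} + v_{4} + v_{9} = v_{0} + 2·v_{2} + v_{7} + v_{10}  ⇒ sig = (3;(1,1,1,2))
  P = {3,4,7}:  v_{3} + v_{4} + v_{7} = 2·v_{0} + 2·v_{2}  ⇒ sig = (3;(2,2))
  P = {1,2,7,10}:  v_{1} + v_{2} + v_{7} + v_{10} = v_{9}  ⇒ sig = (4;(1))

Signatures (|P|; sorted positive RHS coefficients), sorted:
{ (2;()),  (2;(1)) ×4,  (2;(1,1)) ×3,  (2;(1,1,1)),  (2;(1,1,1,2)),  (2;(1,1,2)),  (2;(1,2)) ×2,  (3;()) ×2,  (3;(1)) ×3,  (3;(1,1)),  (3;(1,1,1,2)),  (3;(2,2)),  (4;(1)) }


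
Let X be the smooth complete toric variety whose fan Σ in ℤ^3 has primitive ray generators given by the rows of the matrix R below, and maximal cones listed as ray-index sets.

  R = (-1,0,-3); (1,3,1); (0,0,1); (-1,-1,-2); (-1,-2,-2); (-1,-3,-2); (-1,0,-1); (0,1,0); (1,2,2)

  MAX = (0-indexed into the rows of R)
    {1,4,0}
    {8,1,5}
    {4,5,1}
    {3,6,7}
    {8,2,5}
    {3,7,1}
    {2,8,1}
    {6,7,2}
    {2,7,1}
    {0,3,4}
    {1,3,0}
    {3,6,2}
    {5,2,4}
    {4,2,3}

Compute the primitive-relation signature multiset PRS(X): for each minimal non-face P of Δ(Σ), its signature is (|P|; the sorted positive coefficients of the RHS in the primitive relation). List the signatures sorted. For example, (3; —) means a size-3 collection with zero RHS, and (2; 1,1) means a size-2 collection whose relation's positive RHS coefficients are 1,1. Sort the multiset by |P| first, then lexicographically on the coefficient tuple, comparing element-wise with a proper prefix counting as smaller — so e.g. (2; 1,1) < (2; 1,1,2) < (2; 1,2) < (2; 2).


|primitive collections| = 20. Relations:

  P={4,8}:  v_{4} + v_{8} = 0  →  sig = (2; —)
  P={3,8}:  v_{3} + v_{8} = v_{7}  →  sig = (2; 1)
  P={4,7}:  v_{4} + v_{7} = v_{3}  →  sig = (2; 1)
  P={5,7}:  v_{5} + v_{7} = v_{4}  →  sig = (2; 1)
  P={0,2}:  v_{0} + v_{2} = v_{3} + v_{7}  →  sig = (2; 1,1)
  P={0,8}:  v_{0} + v_{8} = v_{1} + v_{3}  →  sig = (2; 1,1)
  P={7,8}:  v_{7} + v_{8} = v_{1} + v_{2}  →  sig = (2; 1,1)
  P={5,6}:  v_{5} + v_{6} = v_{2} + v_{3} + v_{4}  →  sig = (2; 1,1,1)
  P={0,7}:  v_{0} + v_{7} = v_{1} + 2·v_{3}  →  sig = (2; 1,2)
  P={4,6}:  v_{4} + v_{6} = v_{2} + 2·v_{3}  →  sig = (2; 1,2)
  P={6,8}:  v_{6} + v_{8} = v_{2} + 2·v_{7}  →  sig = (2; 1,2)
  P={0,5}:  v_{0} + v_{5} = v_{1} + 3·v_{4}  →  sig = (2; 1,3)
  P={3,5}:  v_{3} + v_{5} = 2·v_{4}  →  sig = (2; 2)
  P={0,6}:  v_{0} + v_{6} = 2·v_{3} + 2·v_{7}  →  sig = (2; 2,2)
  P={1,6}:  v_{1} + v_{6} = 3·v_{7}  →  sig = (2; 3)
  P={1,2,5}:  v_{1} + v_{2} + v_{5} = 0  →  sig = (3; —)
  P={1,2,4}:  v_{1} + v_{2} + v_{4} = v_{7}  →  sig = (3; 1)
  P={1,3,4}:  v_{1} + v_{3} + v_{4} = v_{0}  →  sig = (3; 1)
  P={2,3,7}:  v_{2} + v_{3} + v_{7} = v_{6}  →  sig = (3; 1)
  P={1,2,3}:  v_{1} + v_{2} + v_{3} = 2·v_{7}  →  sig = (3; 2)

Hence PRS(X_Σ) =
{ (2; —),  (2; 1) ×3,  (2; 1,1) ×3,  (2; 1,1,1),  (2; 1,2) ×3,  (2; 1,3),  (2; 2),  (2; 2,2),  (2; 3),  (3; —),  (3; 1) ×3,  (3; 2) }


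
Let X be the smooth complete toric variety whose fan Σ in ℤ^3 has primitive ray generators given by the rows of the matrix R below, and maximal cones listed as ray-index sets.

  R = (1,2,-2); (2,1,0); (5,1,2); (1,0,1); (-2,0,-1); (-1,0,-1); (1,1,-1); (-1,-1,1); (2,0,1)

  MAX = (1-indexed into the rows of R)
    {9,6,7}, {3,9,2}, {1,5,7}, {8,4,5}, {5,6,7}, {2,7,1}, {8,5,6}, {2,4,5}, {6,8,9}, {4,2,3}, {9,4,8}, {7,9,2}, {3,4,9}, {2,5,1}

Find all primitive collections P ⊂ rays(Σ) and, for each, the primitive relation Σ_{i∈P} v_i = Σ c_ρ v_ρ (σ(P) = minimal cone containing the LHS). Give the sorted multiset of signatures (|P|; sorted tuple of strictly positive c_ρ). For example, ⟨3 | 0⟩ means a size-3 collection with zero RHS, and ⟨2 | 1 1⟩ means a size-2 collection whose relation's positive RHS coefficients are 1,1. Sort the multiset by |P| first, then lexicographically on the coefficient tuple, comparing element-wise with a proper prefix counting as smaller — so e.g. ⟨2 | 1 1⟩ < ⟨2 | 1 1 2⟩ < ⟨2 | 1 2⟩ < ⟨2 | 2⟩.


Primitive collections (17):

  • {4,6}:  v_{4} + v_{6} = 0  ⟹  sig = ⟨2 | 0⟩
  • {5,9}:  v_{5} + v_{9} = 0  ⟹  sig = ⟨2 | 0⟩
  • {7,8}:  v_{7} + v_{8} = 0  ⟹  sig = ⟨2 | 0⟩
  • {2,6}:  v_{2} + v_{6} = v_{7}  ⟹  sig = ⟨2 | 1⟩
  • {2,8}:  v_{2} + v_{8} = v_{4}  ⟹  sig = ⟨2 | 1⟩
  • {4,7}:  v_{4} + v_{7} = v_{2}  ⟹  sig = ⟨2 | 1⟩
  • {1,8}:  v_{1} + v_{8} = v_{2} + v_{5}  ⟹  sig = ⟨2 | 1 1⟩
  • {1,9}:  v_{1} + v_{9} = v_{2} + v_{7}  ⟹  sig = ⟨2 | 1 1⟩
  • {3,5}:  v_{3} + v_{5} = v_{2} + v_{4}  ⟹  sig = ⟨2 | 1 1⟩
  • {3,6}:  v_{3} + v_{6} = v_{2} + v_{9}  ⟹  sig = ⟨2 | 1 1⟩
  • {1,4}:  v_{1} + v_{4} = 2·v_{2} + v_{5}  ⟹  sig = ⟨2 | 1 2⟩
  • {1,6}:  v_{1} + v_{6} = v_{5} + 2·v_{7}  ⟹  sig = ⟨2 | 1 2⟩
  • {3,7}:  v_{3} + v_{7} = 2·v_{2} + v_{9}  ⟹  sig = ⟨2 | 1 2⟩
  • {3,8}:  v_{3} + v_{8} = 2·v_{4} + v_{9}  ⟹  sig = ⟨2 | 1 2⟩
  • {1,3}:  v_{1} + v_{3} = 3·v_{2}  ⟹  sig = ⟨2 | 3⟩
  • {2,4,9}:  v_{2} + v_{4} + v_{9} = v_{3}  ⟹  sig = ⟨3 | 1⟩
  • {2,5,7}:  v_{2} + v_{5} + v_{7} = v_{1}  ⟹  sig = ⟨3 | 1⟩

so the primitive-relation signature multiset is
    ⟨2 | 0⟩
    ⟨2 | 0⟩
    ⟨2 | 0⟩
    ⟨2 | 1⟩
    ⟨2 | 1⟩
    ⟨2 | 1⟩
    ⟨2 | 1 1⟩
    ⟨2 | 1 1⟩
    ⟨2 | 1 1⟩
    ⟨2 | 1 1⟩
    ⟨2 | 1 2⟩
    ⟨2 | 1 2⟩
    ⟨2 | 1 2⟩
    ⟨2 | 1 2⟩
    ⟨2 | 3⟩
    ⟨3 | 1⟩
    ⟨3 | 1⟩


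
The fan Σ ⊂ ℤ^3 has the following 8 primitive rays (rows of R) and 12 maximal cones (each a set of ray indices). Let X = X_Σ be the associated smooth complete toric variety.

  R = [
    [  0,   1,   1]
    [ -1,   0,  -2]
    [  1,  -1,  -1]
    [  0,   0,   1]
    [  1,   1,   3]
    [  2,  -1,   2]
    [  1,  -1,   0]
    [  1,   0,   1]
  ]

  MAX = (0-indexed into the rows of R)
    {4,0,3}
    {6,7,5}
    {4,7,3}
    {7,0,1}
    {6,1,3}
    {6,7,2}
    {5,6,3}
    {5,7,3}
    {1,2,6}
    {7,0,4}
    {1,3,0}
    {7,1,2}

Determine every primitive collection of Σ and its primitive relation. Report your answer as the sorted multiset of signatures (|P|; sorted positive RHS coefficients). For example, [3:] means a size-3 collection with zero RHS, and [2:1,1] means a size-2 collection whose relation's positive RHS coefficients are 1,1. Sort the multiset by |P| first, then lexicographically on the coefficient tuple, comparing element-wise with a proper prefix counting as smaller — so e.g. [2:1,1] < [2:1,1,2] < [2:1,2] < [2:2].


14 collections generate NE(X_Σ); each relation:

  P={0,6}:  v_{0} + v_{6} = v_{7} — sig = [2:1]
  P={1,4}:  v_{1} + v_{4} = v_{0} — sig = [2:1]
  P={1,5}:  v_{1} + v_{5} = v_{6} — sig = [2:1]
  P={2,3}:  v_{2} + v_{3} = v_{6} — sig = [2:1]
  P={0,2}:  v_{0} + v_{2} = v_{1} + 2·v_{7} — sig = [2:1,2]
  P={0,5}:  v_{0} + v_{5} = v_{3} + 2·v_{7} — sig = [2:1,2]
  P={2,5}:  v_{2} + v_{5} = 2·v_{6} + v_{7} — sig = [2:1,2]
  P={4,6}:  v_{4} + v_{6} = v_{3} + 2·v_{7} — sig = [2:1,2]
  P={2,4}:  v_{2} + v_{4} = 2·v_{7} — sig = [2:2]
  P={4,5}:  v_{4} + v_{5} = 2·v_{3} + 3·v_{7} — sig = [2:2,3]
  P={1,3,7}:  v_{1} + v_{3} + v_{7} = 0 — sig = [3:]
  P={0,3,7}:  v_{0} + v_{3} + v_{7} = v_{4} — sig = [3:1]
  P={1,6,7}:  v_{1} + v_{6} + v_{7} = v_{2} — sig = [3:1]
  P={3,6,7}:  v_{3} + v_{6} + v_{7} = v_{5} — sig = [3:1]

so the primitive-relation signature multiset is
    |P|=2: 10 collections, coeffs (1), (1), (1), (1), (1,2), (1,2), (1,2), (1,2), (2), (2,3)
    |P|=3: 4 collections, coeffs (), (1), (1), (1)


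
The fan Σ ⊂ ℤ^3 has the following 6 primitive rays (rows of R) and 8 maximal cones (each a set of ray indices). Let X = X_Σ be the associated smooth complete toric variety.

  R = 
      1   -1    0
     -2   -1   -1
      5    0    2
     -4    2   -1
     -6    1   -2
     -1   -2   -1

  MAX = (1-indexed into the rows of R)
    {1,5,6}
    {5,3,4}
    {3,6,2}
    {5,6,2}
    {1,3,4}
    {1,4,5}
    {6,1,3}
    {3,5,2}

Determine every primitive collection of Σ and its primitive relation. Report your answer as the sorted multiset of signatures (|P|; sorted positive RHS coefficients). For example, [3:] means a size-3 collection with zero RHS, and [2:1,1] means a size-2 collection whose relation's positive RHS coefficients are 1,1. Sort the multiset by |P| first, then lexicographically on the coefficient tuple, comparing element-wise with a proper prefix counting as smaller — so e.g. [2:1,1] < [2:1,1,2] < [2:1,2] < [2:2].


Δ(Σ) — 6 vertices, 5 min non-faces:

  P={1,2}:  v_{1} + v_{2} = v_{6} ; sig = [2:1]
  P={2,4}:  v_{2} + v_{4} = v_{5} ; sig = [2:1]
  P={4,6}:  v_{4} + v_{6} = v_{1} + v_{5} ; sig = [2:1,1]
  P={1,3,5}:  v_{1} + v_{3} + v_{5} = 0 ; sig = [3:]
  P={3,5,6}:  v_{3} + v_{5} + v_{6} = v_{2} ; sig = [3:1]

Sorted signature multiset PRS(X):
    |P|=2: 3 collections, coeffs (1), (1), (1,1)
    |P|=3: 2 collections, coeffs (), (1)


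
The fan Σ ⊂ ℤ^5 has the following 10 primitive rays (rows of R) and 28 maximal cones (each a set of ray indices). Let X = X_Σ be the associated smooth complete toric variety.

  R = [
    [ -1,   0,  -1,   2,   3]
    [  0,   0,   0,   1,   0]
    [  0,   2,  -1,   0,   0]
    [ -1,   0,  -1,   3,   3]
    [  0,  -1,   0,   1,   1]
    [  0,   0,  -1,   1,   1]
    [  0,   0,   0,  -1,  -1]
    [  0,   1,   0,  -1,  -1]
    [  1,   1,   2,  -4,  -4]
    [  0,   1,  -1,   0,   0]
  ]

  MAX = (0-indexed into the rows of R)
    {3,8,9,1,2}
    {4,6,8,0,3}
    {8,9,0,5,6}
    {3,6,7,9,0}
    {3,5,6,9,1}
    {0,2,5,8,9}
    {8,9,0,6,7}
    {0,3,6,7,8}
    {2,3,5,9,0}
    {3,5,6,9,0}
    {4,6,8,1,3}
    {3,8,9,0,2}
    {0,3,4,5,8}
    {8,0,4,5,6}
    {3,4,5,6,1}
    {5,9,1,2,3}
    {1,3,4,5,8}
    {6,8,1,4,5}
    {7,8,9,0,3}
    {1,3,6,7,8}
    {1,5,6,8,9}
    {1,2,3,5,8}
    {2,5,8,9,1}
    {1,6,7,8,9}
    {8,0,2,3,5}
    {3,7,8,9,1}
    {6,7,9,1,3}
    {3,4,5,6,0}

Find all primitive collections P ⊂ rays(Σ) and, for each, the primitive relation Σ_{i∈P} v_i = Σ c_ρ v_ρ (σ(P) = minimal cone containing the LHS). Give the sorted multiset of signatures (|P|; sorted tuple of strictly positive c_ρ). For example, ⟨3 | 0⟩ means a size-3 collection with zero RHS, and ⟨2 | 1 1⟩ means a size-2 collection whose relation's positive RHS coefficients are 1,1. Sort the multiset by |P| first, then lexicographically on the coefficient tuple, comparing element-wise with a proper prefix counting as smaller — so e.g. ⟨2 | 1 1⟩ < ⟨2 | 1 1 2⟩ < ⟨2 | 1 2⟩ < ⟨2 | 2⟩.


Primitive collections (10):

  P={4,7}:  v_{4} + v_{7} = 0  ⟹  sig = ⟨2 | 0⟩
  P={0,1}:  v_{0} + v_{1} = v_{3}  ⟹  sig = ⟨2 | 1⟩
  P={4,9}:  v_{4} + v_{9} = v_{5}  ⟹  sig = ⟨2 | 1⟩
  P={5,7}:  v_{5} + v_{7} = v_{9}  ⟹  sig = ⟨2 | 1⟩
  P={2,6}:  v_{2} + v_{6} = v_{7} + v_{9}  ⟹  sig = ⟨2 | 1 1⟩
  P={2,4}:  v_{2} + v_{4} = v_{3} + 2·v_{5} + v_{8}  ⟹  sig = ⟨2 | 1 1 2⟩
  P={2,7}:  v_{2} + v_{7} = v_{3} + v_{8} + 2·v_{9}  ⟹  sig = ⟨2 | 1 1 2⟩
  P={3,5,6,8}:  v_{3} + v_{5} + v_{6} + v_{8} = v_{7}  ⟹  sig = ⟨4 | 1⟩
  P={3,5,8,9}:  v_{3} + v_{5} + v_{8} + v_{9} = v_{2}  ⟹  sig = ⟨4 | 1⟩
  P={3,6,8,9}:  v_{3} + v_{6} + v_{8} + v_{9} = 2·v_{7}  ⟹  sig = ⟨4 | 2⟩

so the primitive-relation signature multiset is
    |P|=2: 7 collections, coeffs (), (1), (1), (1), (1,1), (1,1,2), (1,1,2)
    |P|=4: 3 collections, coeffs (1), (1), (2)


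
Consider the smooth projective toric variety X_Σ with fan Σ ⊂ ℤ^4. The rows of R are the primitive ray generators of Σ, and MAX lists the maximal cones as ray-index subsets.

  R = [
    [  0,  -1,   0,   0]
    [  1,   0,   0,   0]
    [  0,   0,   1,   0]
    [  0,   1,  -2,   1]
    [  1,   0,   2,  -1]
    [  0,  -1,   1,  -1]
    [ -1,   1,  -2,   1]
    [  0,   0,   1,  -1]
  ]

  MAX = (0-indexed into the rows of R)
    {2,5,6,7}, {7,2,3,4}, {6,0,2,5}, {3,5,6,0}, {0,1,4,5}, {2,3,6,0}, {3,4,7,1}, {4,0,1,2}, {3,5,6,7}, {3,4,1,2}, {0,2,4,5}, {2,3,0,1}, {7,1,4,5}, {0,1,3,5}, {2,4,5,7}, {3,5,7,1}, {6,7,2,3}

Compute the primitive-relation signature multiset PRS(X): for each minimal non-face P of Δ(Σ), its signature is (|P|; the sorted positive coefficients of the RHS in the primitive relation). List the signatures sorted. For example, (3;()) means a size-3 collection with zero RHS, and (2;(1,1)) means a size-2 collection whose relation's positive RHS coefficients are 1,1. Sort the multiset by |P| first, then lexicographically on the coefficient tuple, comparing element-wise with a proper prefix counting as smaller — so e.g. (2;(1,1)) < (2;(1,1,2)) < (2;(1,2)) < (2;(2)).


|primitive collections| = 8. Relations:

  {0,7}:  v_{0} + v_{7} = v_{5} ; sig = (2;(1))
  {1,6}:  v_{1} + v_{6} = v_{3} ; sig = (2;(1))
  {4,6}:  v_{4} + v_{6} = v_{2} + v_{3} + v_{7} ; sig = (2;(1,1,1))
  {2,3,5}:  v_{2} + v_{3} + v_{5} = 0 ; sig = (3;())
  {0,3,4}:  v_{0} + v_{3} + v_{4} = v_{1} ; sig = (3;(1))
  {1,2,7}:  v_{1} + v_{2} + v_{7} = v_{4} ; sig = (3;(1))
  {1,2,5}:  v_{1} + v_{2} + v_{5} = v_{0} + v_{4} ; sig = (3;(1,1))
  {3,4,5}:  v_{3} + v_{4} + v_{5} = v_{1} + v_{7} ; sig = (3;(1,1))

Signatures (|P|; sorted positive RHS coefficients), sorted:
[(2;(1)), (2;(1)), (2;(1,1,1)), (3;()), (3;(1)), (3;(1)), (3;(1,1)), (3;(1,1))]


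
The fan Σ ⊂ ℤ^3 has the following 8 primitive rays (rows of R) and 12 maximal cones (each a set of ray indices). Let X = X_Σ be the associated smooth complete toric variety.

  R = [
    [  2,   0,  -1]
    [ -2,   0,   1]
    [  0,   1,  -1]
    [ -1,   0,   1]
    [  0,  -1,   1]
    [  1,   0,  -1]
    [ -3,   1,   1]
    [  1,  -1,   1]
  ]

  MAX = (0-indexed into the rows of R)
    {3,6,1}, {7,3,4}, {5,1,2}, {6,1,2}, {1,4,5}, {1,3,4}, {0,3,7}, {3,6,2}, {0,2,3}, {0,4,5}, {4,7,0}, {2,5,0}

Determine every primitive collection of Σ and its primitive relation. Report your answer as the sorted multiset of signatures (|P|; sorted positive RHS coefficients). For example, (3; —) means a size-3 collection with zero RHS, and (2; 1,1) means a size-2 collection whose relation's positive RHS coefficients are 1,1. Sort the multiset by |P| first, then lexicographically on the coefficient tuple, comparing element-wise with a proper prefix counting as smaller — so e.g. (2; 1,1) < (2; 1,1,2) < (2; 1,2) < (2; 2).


Minimal non-faces — 12 found among 8 rays, 12 max cones:

  P={0,1}:  v_{0} + v_{1} = 0  ⟹  sig = (2; —)
  P={2,4}:  v_{2} + v_{4} = 0  ⟹  sig = (2; —)
  P={3,5}:  v_{3} + v_{5} = 0  ⟹  sig = (2; —)
  P={0,6}:  v_{0} + v_{6} = v_{2} + v_{3}  ⟹  sig = (2; 1,1)
  P={1,7}:  v_{1} + v_{7} = v_{3} + v_{4}  ⟹  sig = (2; 1,1)
  P={2,7}:  v_{2} + v_{7} = v_{0} + v_{3}  ⟹  sig = (2; 1,1)
  P={4,6}:  v_{4} + v_{6} = v_{1} + v_{3}  ⟹  sig = (2; 1,1)
  P={5,6}:  v_{5} + v_{6} = v_{1} + v_{2}  ⟹  sig = (2; 1,1)
  P={5,7}:  v_{5} + v_{7} = v_{0} + v_{4}  ⟹  sig = (2; 1,1)
  P={6,7}:  v_{6} + v_{7} = 2·v_{3}  ⟹  sig = (2; 2)
  P={0,3,4}:  v_{0} + v_{3} + v_{4} = v_{7}  ⟹  sig = (3; 1)
  P={1,2,3}:  v_{1} + v_{2} + v_{3} = v_{6}  ⟹  sig = (3; 1)

Signatures (|P|; sorted positive RHS coefficients), sorted:
    |P|=2: 10 collections, coeffs (), (), (), (1,1), (1,1), (1,1), (1,1), (1,1), (1,1), (2)
    |P|=3: 2 collections, coeffs (1), (1)
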